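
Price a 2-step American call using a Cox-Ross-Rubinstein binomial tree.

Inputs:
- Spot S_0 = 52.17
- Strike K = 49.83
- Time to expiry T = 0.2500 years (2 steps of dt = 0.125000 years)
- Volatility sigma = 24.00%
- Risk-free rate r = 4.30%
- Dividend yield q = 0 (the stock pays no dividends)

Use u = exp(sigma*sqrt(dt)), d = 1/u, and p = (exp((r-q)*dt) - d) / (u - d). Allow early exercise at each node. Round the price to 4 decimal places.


dt = T/N = 0.125000
u = exp(sigma*sqrt(dt)) = 1.088557; d = 1/u = 0.918647
p = (exp((r-q)*dt) - d) / (u - d) = 0.510519
Discount per step: exp(-r*dt) = 0.994639
Stock lattice S(k, i) with i counting down-moves:
  k=0: S(0,0) = 52.1700
  k=1: S(1,0) = 56.7900; S(1,1) = 47.9258
  k=2: S(2,0) = 61.8192; S(2,1) = 52.1700; S(2,2) = 44.0270
Terminal payoffs V(N, i) = max(S_T - K, 0):
  V(2,0) = 11.989154; V(2,1) = 2.340000; V(2,2) = 0.000000
Backward induction: V(k, i) = exp(-r*dt) * [p * V(k+1, i) + (1-p) * V(k+1, i+1)]; then take max(V_cont, immediate exercise) for American.
  V(1,0) = exp(-r*dt) * [p*11.989154 + (1-p)*2.340000] = 7.227128; exercise = 6.960010; V(1,0) = max -> 7.227128
  V(1,1) = exp(-r*dt) * [p*2.340000 + (1-p)*0.000000] = 1.188211; exercise = 0.000000; V(1,1) = max -> 1.188211
  V(0,0) = exp(-r*dt) * [p*7.227128 + (1-p)*1.188211] = 4.248298; exercise = 2.340000; V(0,0) = max -> 4.248298

Answer: Price = V(0,0) = 4.2483


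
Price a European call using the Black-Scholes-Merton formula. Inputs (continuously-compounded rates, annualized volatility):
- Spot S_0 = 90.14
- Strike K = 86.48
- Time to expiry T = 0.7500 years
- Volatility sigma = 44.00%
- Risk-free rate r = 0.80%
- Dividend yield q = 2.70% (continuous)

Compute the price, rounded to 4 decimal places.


d1 = (ln(S/K) + (r - q + 0.5*sigma^2) * T) / (sigma * sqrt(T)) = 0.26190929
d2 = d1 - sigma * sqrt(T) = -0.11914189
exp(-rT) = 0.99401796; exp(-qT) = 0.97995365
C = S_0 * exp(-qT) * N(d1) - K * exp(-rT) * N(d2)
N(d1) = 0.60330431; N(d2) = 0.45258147
C = 90.1400 * 0.97995365 * 0.60330431 - 86.4800 * 0.99401796 * 0.45258147 = 14.3866

Answer: Price = 14.3866


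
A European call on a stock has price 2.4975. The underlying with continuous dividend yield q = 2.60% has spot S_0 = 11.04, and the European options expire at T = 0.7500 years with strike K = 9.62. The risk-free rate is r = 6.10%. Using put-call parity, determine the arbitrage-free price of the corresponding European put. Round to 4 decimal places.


Put-call parity: C - P = S_0 * exp(-qT) - K * exp(-rT).
S_0 * exp(-qT) = 11.0400 * 0.98068890 = 10.82680540
K * exp(-rT) = 9.6200 * 0.95528075 = 9.18980084
P = C - S*exp(-qT) + K*exp(-rT)
P = 2.4975 - 10.82680540 + 9.18980084 = 0.8605

Answer: Put price = 0.8605


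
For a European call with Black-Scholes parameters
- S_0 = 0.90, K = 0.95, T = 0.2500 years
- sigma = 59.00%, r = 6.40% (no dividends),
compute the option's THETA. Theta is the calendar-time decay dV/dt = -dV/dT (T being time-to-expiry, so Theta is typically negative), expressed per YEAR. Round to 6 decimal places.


Answer: Theta = -0.235202

Derivation:
d1 = 0.0184585720; d2 = -0.2765414280
phi(d1) = 0.3988743226; exp(-qT) = 1.0000000000; exp(-rT) = 0.9841273201
Theta = -S*exp(-qT)*phi(d1)*sigma/(2*sqrt(T)) - r*K*exp(-rT)*N(d2) + q*S*exp(-qT)*N(d1)
N(d1) = 0.5073634866; N(d2) = 0.3910661224; sqrt(T) = 0.5000000000
Term 1 = -0.9000 * 1.0000000000 * 0.3988743226 * 0.5900 / (2 * 0.5000000000) = -0.2118022653
Term 2 = -0.0640 * 0.9500 * 0.9841273201 * 0.3910661224 = -0.0233994184
Term 3 = 0 (no dividend yield, q = 0)
Theta = -0.2118022653 + (-0.0233994184) + (0.0000000000) = -0.235202


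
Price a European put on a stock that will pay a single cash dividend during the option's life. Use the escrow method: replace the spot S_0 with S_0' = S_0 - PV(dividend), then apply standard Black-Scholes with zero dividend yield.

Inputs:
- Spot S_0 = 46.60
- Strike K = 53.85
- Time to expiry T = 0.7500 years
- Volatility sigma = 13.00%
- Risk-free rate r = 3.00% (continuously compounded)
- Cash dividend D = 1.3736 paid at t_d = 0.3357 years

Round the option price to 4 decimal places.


Answer: Price = 7.6374

Derivation:
PV(D) = D * exp(-r * t_d) = 1.3736 * 0.98997954 = 1.35983590
S_0' = S_0 - PV(D) = 46.6000 - 1.35983590 = 45.24016410
d1 = (ln(S_0'/K) + (r + sigma^2/2)*T) / (sigma*sqrt(T)) = -1.29130716
d2 = d1 - sigma*sqrt(T) = -1.40389047
exp(-rT) = 0.97775124
N(-d1) = 0.90170141; N(-d2) = 0.91982427
P = K * exp(-rT) * N(-d2) - S_0' * N(-d1) = 53.8500 * 0.97775124 * 0.91982427 - 45.24016410 * 0.90170141 = 7.6374


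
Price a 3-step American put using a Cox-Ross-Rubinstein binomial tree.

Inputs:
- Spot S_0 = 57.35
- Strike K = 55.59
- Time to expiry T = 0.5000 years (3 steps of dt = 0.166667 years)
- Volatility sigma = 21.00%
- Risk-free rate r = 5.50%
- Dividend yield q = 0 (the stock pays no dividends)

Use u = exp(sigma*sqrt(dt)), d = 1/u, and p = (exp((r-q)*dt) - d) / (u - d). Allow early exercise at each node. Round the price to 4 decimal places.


dt = T/N = 0.166667
u = exp(sigma*sqrt(dt)) = 1.089514; d = 1/u = 0.917840
p = (exp((r-q)*dt) - d) / (u - d) = 0.532221
Discount per step: exp(-r*dt) = 0.990875
Stock lattice S(k, i) with i counting down-moves:
  k=0: S(0,0) = 57.3500
  k=1: S(1,0) = 62.4837; S(1,1) = 52.6381
  k=2: S(2,0) = 68.0768; S(2,1) = 57.3500; S(2,2) = 48.3134
  k=3: S(3,0) = 74.1707; S(3,1) = 62.4837; S(3,2) = 52.6381; S(3,3) = 44.3440
Terminal payoffs V(N, i) = max(K - S_T, 0):
  V(3,0) = 0.000000; V(3,1) = 0.000000; V(3,2) = 2.951873; V(3,3) = 11.246044
Backward induction: V(k, i) = exp(-r*dt) * [p * V(k+1, i) + (1-p) * V(k+1, i+1)]; then take max(V_cont, immediate exercise) for American.
  V(2,0) = exp(-r*dt) * [p*0.000000 + (1-p)*0.000000] = 0.000000; exercise = 0.000000; V(2,0) = max -> 0.000000
  V(2,1) = exp(-r*dt) * [p*0.000000 + (1-p)*2.951873] = 1.368224; exercise = 0.000000; V(2,1) = max -> 1.368224
  V(2,2) = exp(-r*dt) * [p*2.951873 + (1-p)*11.246044] = 6.769372; exercise = 7.276619; V(2,2) = max -> 7.276619
  V(1,0) = exp(-r*dt) * [p*0.000000 + (1-p)*1.368224] = 0.634186; exercise = 0.000000; V(1,0) = max -> 0.634186
  V(1,1) = exp(-r*dt) * [p*1.368224 + (1-p)*7.276619] = 4.094342; exercise = 2.951873; V(1,1) = max -> 4.094342
  V(0,0) = exp(-r*dt) * [p*0.634186 + (1-p)*4.094342] = 2.232217; exercise = 0.000000; V(0,0) = max -> 2.232217

Answer: Price = V(0,0) = 2.2322


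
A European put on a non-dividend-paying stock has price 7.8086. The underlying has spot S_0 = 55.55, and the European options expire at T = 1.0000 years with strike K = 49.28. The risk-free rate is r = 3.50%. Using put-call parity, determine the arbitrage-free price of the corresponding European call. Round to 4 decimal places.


Answer: Call price = 15.7736

Derivation:
Put-call parity: C - P = S_0 * exp(-qT) - K * exp(-rT).
S_0 * exp(-qT) = 55.5500 * 1.00000000 = 55.55000000
K * exp(-rT) = 49.2800 * 0.96560542 = 47.58503491
C = P + S*exp(-qT) - K*exp(-rT)
C = 7.8086 + 55.55000000 - 47.58503491 = 15.7736


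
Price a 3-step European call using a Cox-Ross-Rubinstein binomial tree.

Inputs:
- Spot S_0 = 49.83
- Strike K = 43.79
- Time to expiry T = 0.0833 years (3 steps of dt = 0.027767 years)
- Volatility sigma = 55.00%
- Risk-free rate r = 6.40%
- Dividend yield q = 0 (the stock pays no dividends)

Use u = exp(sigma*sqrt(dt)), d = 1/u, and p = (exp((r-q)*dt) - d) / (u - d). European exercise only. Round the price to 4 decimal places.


dt = T/N = 0.027767
u = exp(sigma*sqrt(dt)) = 1.095979; d = 1/u = 0.912426
p = (exp((r-q)*dt) - d) / (u - d) = 0.486794
Discount per step: exp(-r*dt) = 0.998225
Stock lattice S(k, i) with i counting down-moves:
  k=0: S(0,0) = 49.8300
  k=1: S(1,0) = 54.6127; S(1,1) = 45.4662
  k=2: S(2,0) = 59.8543; S(2,1) = 49.8300; S(2,2) = 41.4845
  k=3: S(3,0) = 65.5991; S(3,1) = 54.6127; S(3,2) = 45.4662; S(3,3) = 37.8516
Terminal payoffs V(N, i) = max(S_T - K, 0):
  V(3,0) = 21.809115; V(3,1) = 10.822650; V(3,2) = 1.676186; V(3,3) = 0.000000
Backward induction: V(k, i) = exp(-r*dt) * [p * V(k+1, i) + (1-p) * V(k+1, i+1)].
  V(2,0) = exp(-r*dt) * [p*21.809115 + (1-p)*10.822650] = 16.142085
  V(2,1) = exp(-r*dt) * [p*10.822650 + (1-p)*1.676186] = 6.117749
  V(2,2) = exp(-r*dt) * [p*1.676186 + (1-p)*0.000000] = 0.814509
  V(1,0) = exp(-r*dt) * [p*16.142085 + (1-p)*6.117749] = 10.978009
  V(1,1) = exp(-r*dt) * [p*6.117749 + (1-p)*0.814509] = 3.390064
  V(0,0) = exp(-r*dt) * [p*10.978009 + (1-p)*3.390064] = 7.071253

Answer: Price = V(0,0) = 7.0713


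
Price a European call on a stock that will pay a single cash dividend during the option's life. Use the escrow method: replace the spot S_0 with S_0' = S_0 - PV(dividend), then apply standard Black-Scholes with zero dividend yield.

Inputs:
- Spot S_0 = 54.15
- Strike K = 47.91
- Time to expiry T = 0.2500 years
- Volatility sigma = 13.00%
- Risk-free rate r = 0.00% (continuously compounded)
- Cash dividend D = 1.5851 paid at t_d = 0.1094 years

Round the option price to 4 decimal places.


Answer: Price = 4.7676

Derivation:
PV(D) = D * exp(-r * t_d) = 1.5851 * 1.00000000 = 1.58510000
S_0' = S_0 - PV(D) = 54.1500 - 1.58510000 = 52.56490000
d1 = (ln(S_0'/K) + (r + sigma^2/2)*T) / (sigma*sqrt(T)) = 1.45902840
d2 = d1 - sigma*sqrt(T) = 1.39402840
exp(-rT) = 1.00000000
N(d1) = 0.92772135; N(d2) = 0.91834549
C = S_0' * N(d1) - K * exp(-rT) * N(d2) = 52.56490000 * 0.92772135 - 47.9100 * 1.00000000 * 0.91834549 = 4.7676


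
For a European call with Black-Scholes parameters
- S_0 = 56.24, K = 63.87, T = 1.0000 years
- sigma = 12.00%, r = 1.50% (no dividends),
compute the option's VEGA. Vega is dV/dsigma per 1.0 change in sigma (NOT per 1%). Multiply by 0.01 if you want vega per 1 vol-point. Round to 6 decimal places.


d1 = -0.8751793339; d2 = -0.9951793339
phi(d1) = 0.2720123072; exp(-qT) = 1.0000000000; exp(-rT) = 0.9851119396
Vega = S * exp(-qT) * phi(d1) * sqrt(T) = 56.2400 * 1.0000000000 * 0.2720123072 * 1.0000000000 = 15.297972

Answer: Vega = 15.297972


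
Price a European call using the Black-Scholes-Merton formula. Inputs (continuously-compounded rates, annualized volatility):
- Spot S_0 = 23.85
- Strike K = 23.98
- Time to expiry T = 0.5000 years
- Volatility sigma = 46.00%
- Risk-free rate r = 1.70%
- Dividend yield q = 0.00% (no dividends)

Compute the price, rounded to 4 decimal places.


d1 = (ln(S/K) + (r - q + 0.5*sigma^2) * T) / (sigma * sqrt(T)) = 0.17205466
d2 = d1 - sigma * sqrt(T) = -0.15321446
exp(-rT) = 0.99153602; exp(-qT) = 1.00000000
C = S_0 * exp(-qT) * N(d1) - K * exp(-rT) * N(d2)
N(d1) = 0.56830272; N(d2) = 0.43911458
C = 23.8500 * 1.00000000 * 0.56830272 - 23.9800 * 0.99153602 * 0.43911458 = 3.1132

Answer: Price = 3.1132


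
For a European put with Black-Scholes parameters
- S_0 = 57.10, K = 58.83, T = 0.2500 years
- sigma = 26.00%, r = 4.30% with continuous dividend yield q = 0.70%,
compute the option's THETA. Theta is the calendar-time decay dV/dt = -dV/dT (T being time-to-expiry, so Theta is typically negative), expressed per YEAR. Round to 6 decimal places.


d1 = -0.0953677863; d2 = -0.2253677863
phi(d1) = 0.3971322062; exp(-qT) = 0.9982515304; exp(-rT) = 0.9893075748
Theta = -S*exp(-qT)*phi(d1)*sigma/(2*sqrt(T)) + r*K*exp(-rT)*N(-d2) - q*S*exp(-qT)*N(-d1)
N(-d1) = 0.5379886489; N(-d2) = 0.5891534151; sqrt(T) = 0.5000000000
Term 1 = -57.1000 * 0.9982515304 * 0.3971322062 * 0.2600 / (2 * 0.5000000000) = -5.8855160629
Term 2 = 0.0430 * 58.8300 * 0.9893075748 * 0.5891534151 = 1.4744397741
Term 3 = -0.0070 * 57.1000 * 0.9982515304 * 0.5379886489 = -0.2146580824
Theta = -5.8855160629 + (1.4744397741) + (-0.2146580824) = -4.625734

Answer: Theta = -4.625734


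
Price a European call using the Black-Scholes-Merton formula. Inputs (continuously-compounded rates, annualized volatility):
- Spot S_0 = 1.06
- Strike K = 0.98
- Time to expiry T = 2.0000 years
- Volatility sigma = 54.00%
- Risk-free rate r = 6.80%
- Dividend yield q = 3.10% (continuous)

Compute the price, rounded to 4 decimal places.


Answer: Price = 0.3510

Derivation:
d1 = (ln(S/K) + (r - q + 0.5*sigma^2) * T) / (sigma * sqrt(T)) = 0.58149269
d2 = d1 - sigma * sqrt(T) = -0.18218264
exp(-rT) = 0.87284263; exp(-qT) = 0.93988289
C = S_0 * exp(-qT) * N(d1) - K * exp(-rT) * N(d2)
N(d1) = 0.71954578; N(d2) = 0.42771970
C = 1.0600 * 0.93988289 * 0.71954578 - 0.9800 * 0.87284263 * 0.42771970 = 0.3510


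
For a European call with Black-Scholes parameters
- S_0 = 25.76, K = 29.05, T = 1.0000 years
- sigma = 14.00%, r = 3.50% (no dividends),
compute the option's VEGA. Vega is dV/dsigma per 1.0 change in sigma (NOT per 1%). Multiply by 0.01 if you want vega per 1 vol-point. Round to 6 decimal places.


d1 = -0.5385398719; d2 = -0.6785398719
phi(d1) = 0.3450896192; exp(-qT) = 1.0000000000; exp(-rT) = 0.9656054163
Vega = S * exp(-qT) * phi(d1) * sqrt(T) = 25.7600 * 1.0000000000 * 0.3450896192 * 1.0000000000 = 8.889509

Answer: Vega = 8.889509


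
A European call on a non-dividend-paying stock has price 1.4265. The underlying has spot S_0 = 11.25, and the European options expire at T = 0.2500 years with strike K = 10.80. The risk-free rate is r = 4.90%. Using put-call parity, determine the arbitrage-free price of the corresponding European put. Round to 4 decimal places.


Put-call parity: C - P = S_0 * exp(-qT) - K * exp(-rT).
S_0 * exp(-qT) = 11.2500 * 1.00000000 = 11.25000000
K * exp(-rT) = 10.8000 * 0.98782473 = 10.66850704
P = C - S*exp(-qT) + K*exp(-rT)
P = 1.4265 - 11.25000000 + 10.66850704 = 0.8450

Answer: Put price = 0.8450


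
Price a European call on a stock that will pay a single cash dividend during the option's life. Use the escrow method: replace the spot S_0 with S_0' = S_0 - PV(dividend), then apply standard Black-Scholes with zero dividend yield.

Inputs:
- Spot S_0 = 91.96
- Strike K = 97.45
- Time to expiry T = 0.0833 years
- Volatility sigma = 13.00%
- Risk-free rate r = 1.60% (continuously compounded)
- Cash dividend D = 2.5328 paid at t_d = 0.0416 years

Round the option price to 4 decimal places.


Answer: Price = 0.0147

Derivation:
PV(D) = D * exp(-r * t_d) = 2.5328 * 0.99933462 = 2.53111473
S_0' = S_0 - PV(D) = 91.9600 - 2.53111473 = 89.42888527
d1 = (ln(S_0'/K) + (r + sigma^2/2)*T) / (sigma*sqrt(T)) = -2.23503267
d2 = d1 - sigma*sqrt(T) = -2.27255293
exp(-rT) = 0.99866809
N(d1) = 0.01270760; N(d2) = 0.01152657
C = S_0' * N(d1) - K * exp(-rT) * N(d2) = 89.42888527 * 0.01270760 - 97.4500 * 0.99866809 * 0.01152657 = 0.0147


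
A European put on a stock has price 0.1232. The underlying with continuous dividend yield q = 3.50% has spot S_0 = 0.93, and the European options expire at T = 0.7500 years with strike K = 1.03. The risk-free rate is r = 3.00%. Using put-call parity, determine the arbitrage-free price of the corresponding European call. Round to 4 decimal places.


Answer: Call price = 0.0220

Derivation:
Put-call parity: C - P = S_0 * exp(-qT) - K * exp(-rT).
S_0 * exp(-qT) = 0.9300 * 0.97409154 = 0.90590513
K * exp(-rT) = 1.0300 * 0.97775124 = 1.00708377
C = P + S*exp(-qT) - K*exp(-rT)
C = 0.1232 + 0.90590513 - 1.00708377 = 0.0220


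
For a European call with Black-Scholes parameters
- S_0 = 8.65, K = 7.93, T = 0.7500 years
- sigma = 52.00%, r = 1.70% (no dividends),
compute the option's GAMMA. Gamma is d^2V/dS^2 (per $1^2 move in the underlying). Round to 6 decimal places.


Answer: Gamma = 0.092699

Derivation:
d1 = 0.4464611555; d2 = -0.0038720544
phi(d1) = 0.3610992907; exp(-qT) = 1.0000000000; exp(-rT) = 0.9873309369
Gamma = exp(-qT) * phi(d1) / (S * sigma * sqrt(T)) = 1.0000000000 * 0.3610992907 / (8.6500 * 0.5200 * 0.8660254038) = 0.092699


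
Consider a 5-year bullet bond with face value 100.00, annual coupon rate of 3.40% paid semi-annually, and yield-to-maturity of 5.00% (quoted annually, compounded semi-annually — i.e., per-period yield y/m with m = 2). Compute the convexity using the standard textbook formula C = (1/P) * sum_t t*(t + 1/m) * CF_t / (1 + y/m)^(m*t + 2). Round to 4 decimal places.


Coupon per period c = face * coupon_rate / m = 1.700000
Periods per year m = 2; per-period yield y/m = 0.025000
Number of cashflows N = 10
Cashflows (t years, CF_t, discount factor 1/(1+y/m)^(m*t), PV):
  t = 0.5000: CF_t = 1.700000, DF = 0.975610, PV = 1.658537
  t = 1.0000: CF_t = 1.700000, DF = 0.951814, PV = 1.618084
  t = 1.5000: CF_t = 1.700000, DF = 0.928599, PV = 1.578619
  t = 2.0000: CF_t = 1.700000, DF = 0.905951, PV = 1.540116
  t = 2.5000: CF_t = 1.700000, DF = 0.883854, PV = 1.502552
  t = 3.0000: CF_t = 1.700000, DF = 0.862297, PV = 1.465905
  t = 3.5000: CF_t = 1.700000, DF = 0.841265, PV = 1.430151
  t = 4.0000: CF_t = 1.700000, DF = 0.820747, PV = 1.395269
  t = 4.5000: CF_t = 1.700000, DF = 0.800728, PV = 1.361238
  t = 5.0000: CF_t = 101.700000, DF = 0.781198, PV = 79.447877
Price P = sum_t PV_t = 92.998349
Convexity numerator sum_t t*(t + 1/m) * CF_t / (1+y/m)^(m*t + 2):
  t = 0.5000: term = 0.789309
  t = 1.0000: term = 2.310174
  t = 1.5000: term = 4.507657
  t = 2.0000: term = 7.329523
  t = 2.5000: term = 10.726132
  t = 3.0000: term = 14.650326
  t = 3.5000: term = 19.057335
  t = 4.0000: term = 23.904671
  t = 4.5000: term = 29.152038
  t = 5.0000: term = 2079.539922
Convexity = (1/P) * sum = 2191.967087 / 92.998349 = 23.569957

Answer: Convexity = 23.5700


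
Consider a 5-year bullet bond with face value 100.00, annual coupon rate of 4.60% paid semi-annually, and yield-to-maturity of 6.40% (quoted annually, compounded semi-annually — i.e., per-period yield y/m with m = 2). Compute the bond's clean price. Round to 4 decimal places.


Answer: Price = 92.4006

Derivation:
Coupon per period c = face * coupon_rate / m = 2.300000
Periods per year m = 2; per-period yield y/m = 0.032000
Number of cashflows N = 10
Cashflows (t years, CF_t, discount factor 1/(1+y/m)^(m*t), PV):
  t = 0.5000: CF_t = 2.300000, DF = 0.968992, PV = 2.228682
  t = 1.0000: CF_t = 2.300000, DF = 0.938946, PV = 2.159576
  t = 1.5000: CF_t = 2.300000, DF = 0.909831, PV = 2.092612
  t = 2.0000: CF_t = 2.300000, DF = 0.881620, PV = 2.027725
  t = 2.5000: CF_t = 2.300000, DF = 0.854283, PV = 1.964850
  t = 3.0000: CF_t = 2.300000, DF = 0.827793, PV = 1.903924
  t = 3.5000: CF_t = 2.300000, DF = 0.802125, PV = 1.844888
  t = 4.0000: CF_t = 2.300000, DF = 0.777253, PV = 1.787682
  t = 4.5000: CF_t = 2.300000, DF = 0.753152, PV = 1.732250
  t = 5.0000: CF_t = 102.300000, DF = 0.729799, PV = 74.658397
Price P = sum_t PV_t = 92.400586


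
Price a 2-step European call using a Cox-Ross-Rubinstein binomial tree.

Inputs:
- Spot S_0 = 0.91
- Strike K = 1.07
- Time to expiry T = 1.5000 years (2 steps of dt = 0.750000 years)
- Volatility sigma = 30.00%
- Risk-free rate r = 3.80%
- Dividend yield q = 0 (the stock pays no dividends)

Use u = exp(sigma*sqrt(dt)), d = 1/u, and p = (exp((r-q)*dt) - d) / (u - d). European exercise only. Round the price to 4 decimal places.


Answer: Price = V(0,0) = 0.1045

Derivation:
dt = T/N = 0.750000
u = exp(sigma*sqrt(dt)) = 1.296681; d = 1/u = 0.771200
p = (exp((r-q)*dt) - d) / (u - d) = 0.490427
Discount per step: exp(-r*dt) = 0.971902
Stock lattice S(k, i) with i counting down-moves:
  k=0: S(0,0) = 0.9100
  k=1: S(1,0) = 1.1800; S(1,1) = 0.7018
  k=2: S(2,0) = 1.5301; S(2,1) = 0.9100; S(2,2) = 0.5412
Terminal payoffs V(N, i) = max(S_T - K, 0):
  V(2,0) = 0.460056; V(2,1) = 0.000000; V(2,2) = 0.000000
Backward induction: V(k, i) = exp(-r*dt) * [p * V(k+1, i) + (1-p) * V(k+1, i+1)].
  V(1,0) = exp(-r*dt) * [p*0.460056 + (1-p)*0.000000] = 0.219285
  V(1,1) = exp(-r*dt) * [p*0.000000 + (1-p)*0.000000] = 0.000000
  V(0,0) = exp(-r*dt) * [p*0.219285 + (1-p)*0.000000] = 0.104521


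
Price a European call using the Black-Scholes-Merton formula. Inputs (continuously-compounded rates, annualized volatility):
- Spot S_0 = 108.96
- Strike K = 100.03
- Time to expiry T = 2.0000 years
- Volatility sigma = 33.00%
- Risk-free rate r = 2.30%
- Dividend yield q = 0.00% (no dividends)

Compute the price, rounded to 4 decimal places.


d1 = (ln(S/K) + (r - q + 0.5*sigma^2) * T) / (sigma * sqrt(T)) = 0.51513951
d2 = d1 - sigma * sqrt(T) = 0.04844903
exp(-rT) = 0.95504196; exp(-qT) = 1.00000000
C = S_0 * exp(-qT) * N(d1) - K * exp(-rT) * N(d2)
N(d1) = 0.69677223; N(d2) = 0.51932081
C = 108.9600 * 1.00000000 * 0.69677223 - 100.0300 * 0.95504196 * 0.51932081 = 26.3081

Answer: Price = 26.3081


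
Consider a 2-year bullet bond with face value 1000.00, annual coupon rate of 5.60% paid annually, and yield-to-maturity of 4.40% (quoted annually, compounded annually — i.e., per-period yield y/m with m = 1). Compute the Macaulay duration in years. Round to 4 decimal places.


Coupon per period c = face * coupon_rate / m = 56.000000
Periods per year m = 1; per-period yield y/m = 0.044000
Number of cashflows N = 2
Cashflows (t years, CF_t, discount factor 1/(1+y/m)^(m*t), PV):
  t = 1.0000: CF_t = 56.000000, DF = 0.957854, PV = 53.639847
  t = 2.0000: CF_t = 1056.000000, DF = 0.917485, PV = 968.864227
Price P = sum_t PV_t = 1022.504074
Macaulay numerator sum_t t * PV_t:
  t * PV_t at t = 1.0000: 53.639847
  t * PV_t at t = 2.0000: 1937.728454
Macaulay duration D = (sum_t t * PV_t) / P = 1991.368301 / 1022.504074 = 1.947541

Answer: Macaulay duration = 1.9475 years


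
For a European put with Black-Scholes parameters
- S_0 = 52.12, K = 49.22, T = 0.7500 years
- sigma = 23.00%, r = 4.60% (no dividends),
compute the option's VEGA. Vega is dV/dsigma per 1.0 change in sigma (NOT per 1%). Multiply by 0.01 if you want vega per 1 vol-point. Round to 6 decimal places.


Answer: Vega = 15.392043

Derivation:
d1 = 0.5602115376; d2 = 0.3610256947
phi(d1) = 0.3410053828; exp(-qT) = 1.0000000000; exp(-rT) = 0.9660883397
Vega = S * exp(-qT) * phi(d1) * sqrt(T) = 52.1200 * 1.0000000000 * 0.3410053828 * 0.8660254038 = 15.392043


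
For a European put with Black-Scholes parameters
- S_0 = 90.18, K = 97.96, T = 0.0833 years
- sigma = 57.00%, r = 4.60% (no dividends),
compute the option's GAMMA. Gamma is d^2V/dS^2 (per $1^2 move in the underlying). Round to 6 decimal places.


d1 = -0.3974646718; d2 = -0.5619765863
phi(d1) = 0.3686426192; exp(-qT) = 1.0000000000; exp(-rT) = 0.9961755320
Gamma = exp(-qT) * phi(d1) / (S * sigma * sqrt(T)) = 1.0000000000 * 0.3686426192 / (90.1800 * 0.5700 * 0.2886173938) = 0.024848

Answer: Gamma = 0.024848


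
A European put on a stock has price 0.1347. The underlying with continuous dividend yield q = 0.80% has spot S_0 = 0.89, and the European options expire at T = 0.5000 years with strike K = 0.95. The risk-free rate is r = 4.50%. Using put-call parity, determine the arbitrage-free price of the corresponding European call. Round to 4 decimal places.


Put-call parity: C - P = S_0 * exp(-qT) - K * exp(-rT).
S_0 * exp(-qT) = 0.8900 * 0.99600799 = 0.88644711
K * exp(-rT) = 0.9500 * 0.97775124 = 0.92886368
C = P + S*exp(-qT) - K*exp(-rT)
C = 0.1347 + 0.88644711 - 0.92886368 = 0.0923

Answer: Call price = 0.0923


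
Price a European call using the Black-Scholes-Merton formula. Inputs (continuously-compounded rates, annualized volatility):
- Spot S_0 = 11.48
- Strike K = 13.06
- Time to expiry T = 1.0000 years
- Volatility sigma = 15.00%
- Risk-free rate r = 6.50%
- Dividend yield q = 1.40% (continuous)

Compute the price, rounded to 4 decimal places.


d1 = (ln(S/K) + (r - q + 0.5*sigma^2) * T) / (sigma * sqrt(T)) = -0.44465155
d2 = d1 - sigma * sqrt(T) = -0.59465155
exp(-rT) = 0.93706746; exp(-qT) = 0.98609754
C = S_0 * exp(-qT) * N(d1) - K * exp(-rT) * N(d2)
N(d1) = 0.32828579; N(d2) = 0.27603821
C = 11.4800 * 0.98609754 * 0.32828579 - 13.0600 * 0.93706746 * 0.27603821 = 0.3381

Answer: Price = 0.3381


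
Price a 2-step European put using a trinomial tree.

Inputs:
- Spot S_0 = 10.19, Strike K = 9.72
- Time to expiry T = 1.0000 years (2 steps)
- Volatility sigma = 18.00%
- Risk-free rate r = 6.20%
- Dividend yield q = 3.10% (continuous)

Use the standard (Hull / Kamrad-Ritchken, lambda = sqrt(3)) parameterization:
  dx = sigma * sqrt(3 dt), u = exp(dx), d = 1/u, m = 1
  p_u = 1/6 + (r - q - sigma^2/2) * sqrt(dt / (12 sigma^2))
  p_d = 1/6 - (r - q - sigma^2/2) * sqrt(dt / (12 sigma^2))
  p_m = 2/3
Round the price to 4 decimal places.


dt = T/N = 0.500000; dx = sigma*sqrt(3*dt) = 0.220454
u = exp(dx) = 1.246643; d = 1/u = 0.802154
p_u = 0.183450, p_m = 0.666667, p_d = 0.149883
Discount per step: exp(-r*dt) = 0.969476
Stock lattice S(k, j) with j the centered position index:
  k=0: S(0,+0) = 10.1900
  k=1: S(1,-1) = 8.1740; S(1,+0) = 10.1900; S(1,+1) = 12.7033
  k=2: S(2,-2) = 6.5568; S(2,-1) = 8.1740; S(2,+0) = 10.1900; S(2,+1) = 12.7033; S(2,+2) = 15.8365
Terminal payoffs V(N, j) = max(K - S_T, 0):
  V(2,-2) = 3.163226; V(2,-1) = 1.546046; V(2,+0) = 0.000000; V(2,+1) = 0.000000; V(2,+2) = 0.000000
Backward induction: V(k, j) = exp(-r*dt) * [p_u * V(k+1, j+1) + p_m * V(k+1, j) + p_d * V(k+1, j-1)]
  V(1,-1) = exp(-r*dt) * [p_u*0.000000 + p_m*1.546046 + p_d*3.163226] = 1.458878
  V(1,+0) = exp(-r*dt) * [p_u*0.000000 + p_m*0.000000 + p_d*1.546046] = 0.224653
  V(1,+1) = exp(-r*dt) * [p_u*0.000000 + p_m*0.000000 + p_d*0.000000] = 0.000000
  V(0,+0) = exp(-r*dt) * [p_u*0.000000 + p_m*0.224653 + p_d*1.458878] = 0.357184

Answer: Price = V(0,0) = 0.3572


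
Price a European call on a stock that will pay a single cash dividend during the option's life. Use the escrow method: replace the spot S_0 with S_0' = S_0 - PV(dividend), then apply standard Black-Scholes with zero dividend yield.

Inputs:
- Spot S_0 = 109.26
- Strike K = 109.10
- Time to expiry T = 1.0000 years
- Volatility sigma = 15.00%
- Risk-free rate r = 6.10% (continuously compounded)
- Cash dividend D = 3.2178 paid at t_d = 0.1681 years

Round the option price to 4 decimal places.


Answer: Price = 8.1038

Derivation:
PV(D) = D * exp(-r * t_d) = 3.2178 * 0.98979829 = 3.18497295
S_0' = S_0 - PV(D) = 109.2600 - 3.18497295 = 106.07502705
d1 = (ln(S_0'/K) + (r + sigma^2/2)*T) / (sigma*sqrt(T)) = 0.29421169
d2 = d1 - sigma*sqrt(T) = 0.14421169
exp(-rT) = 0.94082324
N(d1) = 0.61570193; N(d2) = 0.55733334
C = S_0' * N(d1) - K * exp(-rT) * N(d2) = 106.07502705 * 0.61570193 - 109.1000 * 0.94082324 * 0.55733334 = 8.1038


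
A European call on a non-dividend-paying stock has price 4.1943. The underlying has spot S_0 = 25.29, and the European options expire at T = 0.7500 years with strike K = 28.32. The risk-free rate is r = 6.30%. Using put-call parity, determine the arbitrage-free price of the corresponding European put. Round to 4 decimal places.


Answer: Put price = 5.9173

Derivation:
Put-call parity: C - P = S_0 * exp(-qT) - K * exp(-rT).
S_0 * exp(-qT) = 25.2900 * 1.00000000 = 25.29000000
K * exp(-rT) = 28.3200 * 0.95384891 = 27.01300101
P = C - S*exp(-qT) + K*exp(-rT)
P = 4.1943 - 25.29000000 + 27.01300101 = 5.9173


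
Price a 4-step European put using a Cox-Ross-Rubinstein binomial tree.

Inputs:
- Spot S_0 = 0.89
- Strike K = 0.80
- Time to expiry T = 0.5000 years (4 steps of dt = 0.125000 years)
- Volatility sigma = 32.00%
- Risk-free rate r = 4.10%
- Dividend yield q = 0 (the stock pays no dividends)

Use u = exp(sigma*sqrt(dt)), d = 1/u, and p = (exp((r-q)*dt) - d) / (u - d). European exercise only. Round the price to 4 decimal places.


dt = T/N = 0.125000
u = exp(sigma*sqrt(dt)) = 1.119785; d = 1/u = 0.893028
p = (exp((r-q)*dt) - d) / (u - d) = 0.494405
Discount per step: exp(-r*dt) = 0.994888
Stock lattice S(k, i) with i counting down-moves:
  k=0: S(0,0) = 0.8900
  k=1: S(1,0) = 0.9966; S(1,1) = 0.7948
  k=2: S(2,0) = 1.1160; S(2,1) = 0.8900; S(2,2) = 0.7098
  k=3: S(3,0) = 1.2497; S(3,1) = 0.9966; S(3,2) = 0.7948; S(3,3) = 0.6338
  k=4: S(4,0) = 1.3994; S(4,1) = 1.1160; S(4,2) = 0.8900; S(4,3) = 0.7098; S(4,4) = 0.5660
Terminal payoffs V(N, i) = max(K - S_T, 0):
  V(4,0) = 0.000000; V(4,1) = 0.000000; V(4,2) = 0.000000; V(4,3) = 0.090226; V(4,4) = 0.233955
Backward induction: V(k, i) = exp(-r*dt) * [p * V(k+1, i) + (1-p) * V(k+1, i+1)].
  V(3,0) = exp(-r*dt) * [p*0.000000 + (1-p)*0.000000] = 0.000000
  V(3,1) = exp(-r*dt) * [p*0.000000 + (1-p)*0.000000] = 0.000000
  V(3,2) = exp(-r*dt) * [p*0.000000 + (1-p)*0.090226] = 0.045384
  V(3,3) = exp(-r*dt) * [p*0.090226 + (1-p)*0.233955] = 0.162062
  V(2,0) = exp(-r*dt) * [p*0.000000 + (1-p)*0.000000] = 0.000000
  V(2,1) = exp(-r*dt) * [p*0.000000 + (1-p)*0.045384] = 0.022829
  V(2,2) = exp(-r*dt) * [p*0.045384 + (1-p)*0.162062] = 0.103842
  V(1,0) = exp(-r*dt) * [p*0.000000 + (1-p)*0.022829] = 0.011483
  V(1,1) = exp(-r*dt) * [p*0.022829 + (1-p)*0.103842] = 0.063463
  V(0,0) = exp(-r*dt) * [p*0.011483 + (1-p)*0.063463] = 0.037571

Answer: Price = V(0,0) = 0.0376


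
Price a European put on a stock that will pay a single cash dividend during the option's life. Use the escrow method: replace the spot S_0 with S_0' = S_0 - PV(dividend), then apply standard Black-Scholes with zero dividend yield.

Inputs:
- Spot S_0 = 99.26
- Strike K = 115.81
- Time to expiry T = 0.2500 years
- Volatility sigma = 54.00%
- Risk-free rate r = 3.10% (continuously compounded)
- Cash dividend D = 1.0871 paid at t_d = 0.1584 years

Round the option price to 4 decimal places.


Answer: Price = 21.6858

Derivation:
PV(D) = D * exp(-r * t_d) = 1.0871 * 0.99510164 = 1.08177499
S_0' = S_0 - PV(D) = 99.2600 - 1.08177499 = 98.17822501
d1 = (ln(S_0'/K) + (r + sigma^2/2)*T) / (sigma*sqrt(T)) = -0.44802395
d2 = d1 - sigma*sqrt(T) = -0.71802395
exp(-rT) = 0.99227995
N(-d1) = 0.67293205; N(-d2) = 0.76362874
P = K * exp(-rT) * N(-d2) - S_0' * N(-d1) = 115.8100 * 0.99227995 * 0.76362874 - 98.17822501 * 0.67293205 = 21.6858


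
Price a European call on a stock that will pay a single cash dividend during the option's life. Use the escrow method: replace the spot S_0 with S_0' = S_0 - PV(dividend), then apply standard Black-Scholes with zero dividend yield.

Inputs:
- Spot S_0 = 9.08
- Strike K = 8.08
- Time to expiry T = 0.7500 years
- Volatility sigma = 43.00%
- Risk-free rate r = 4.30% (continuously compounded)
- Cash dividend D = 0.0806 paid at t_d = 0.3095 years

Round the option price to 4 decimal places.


Answer: Price = 1.9167

Derivation:
PV(D) = D * exp(-r * t_d) = 0.0806 * 0.98677967 = 0.07953444
S_0' = S_0 - PV(D) = 9.0800 - 0.07953444 = 9.00046556
d1 = (ln(S_0'/K) + (r + sigma^2/2)*T) / (sigma*sqrt(T)) = 0.56250547
d2 = d1 - sigma*sqrt(T) = 0.19011455
exp(-rT) = 0.96826449
N(d1) = 0.71311416; N(d2) = 0.57539031
C = S_0' * N(d1) - K * exp(-rT) * N(d2) = 9.00046556 * 0.71311416 - 8.0800 * 0.96826449 * 0.57539031 = 1.9167


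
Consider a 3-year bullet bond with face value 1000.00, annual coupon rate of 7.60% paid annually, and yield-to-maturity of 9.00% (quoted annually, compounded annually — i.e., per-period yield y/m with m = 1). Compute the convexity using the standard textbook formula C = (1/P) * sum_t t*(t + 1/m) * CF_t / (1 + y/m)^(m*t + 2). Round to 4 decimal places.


Coupon per period c = face * coupon_rate / m = 76.000000
Periods per year m = 1; per-period yield y/m = 0.090000
Number of cashflows N = 3
Cashflows (t years, CF_t, discount factor 1/(1+y/m)^(m*t), PV):
  t = 1.0000: CF_t = 76.000000, DF = 0.917431, PV = 69.724771
  t = 2.0000: CF_t = 76.000000, DF = 0.841680, PV = 63.967679
  t = 3.0000: CF_t = 1076.000000, DF = 0.772183, PV = 830.869425
Price P = sum_t PV_t = 964.561875
Convexity numerator sum_t t*(t + 1/m) * CF_t / (1+y/m)^(m*t + 2):
  t = 1.0000: term = 117.371889
  t = 2.0000: term = 323.041896
  t = 3.0000: term = 8391.914060
Convexity = (1/P) * sum = 8832.327845 / 964.561875 = 9.156829

Answer: Convexity = 9.1568


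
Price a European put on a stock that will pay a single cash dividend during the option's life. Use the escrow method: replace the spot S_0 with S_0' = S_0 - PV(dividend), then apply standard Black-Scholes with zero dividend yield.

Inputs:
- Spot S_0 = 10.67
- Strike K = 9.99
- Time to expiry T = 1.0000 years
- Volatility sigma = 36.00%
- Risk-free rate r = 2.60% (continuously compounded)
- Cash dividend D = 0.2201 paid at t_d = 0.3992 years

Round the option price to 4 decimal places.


Answer: Price = 1.1103

Derivation:
PV(D) = D * exp(-r * t_d) = 0.2201 * 0.98967448 = 0.21782735
S_0' = S_0 - PV(D) = 10.6700 - 0.21782735 = 10.45217265
d1 = (ln(S_0'/K) + (r + sigma^2/2)*T) / (sigma*sqrt(T)) = 0.37784798
d2 = d1 - sigma*sqrt(T) = 0.01784798
exp(-rT) = 0.97433509
N(-d1) = 0.35277176; N(-d2) = 0.49288006
P = K * exp(-rT) * N(-d2) - S_0' * N(-d1) = 9.9900 * 0.97433509 * 0.49288006 - 10.45217265 * 0.35277176 = 1.1103


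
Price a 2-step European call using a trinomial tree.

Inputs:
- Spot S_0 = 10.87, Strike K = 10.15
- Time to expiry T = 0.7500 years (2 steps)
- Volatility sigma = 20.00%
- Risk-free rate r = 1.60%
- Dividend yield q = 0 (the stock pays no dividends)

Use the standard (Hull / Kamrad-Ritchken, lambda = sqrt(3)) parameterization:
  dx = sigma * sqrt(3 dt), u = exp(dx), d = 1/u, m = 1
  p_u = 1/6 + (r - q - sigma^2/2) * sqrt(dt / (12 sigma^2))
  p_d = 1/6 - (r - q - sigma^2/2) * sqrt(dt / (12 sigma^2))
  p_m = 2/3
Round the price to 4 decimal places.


Answer: Price = V(0,0) = 1.2325

Derivation:
dt = T/N = 0.375000; dx = sigma*sqrt(3*dt) = 0.212132
u = exp(dx) = 1.236311; d = 1/u = 0.808858
p_u = 0.163131, p_m = 0.666667, p_d = 0.170202
Discount per step: exp(-r*dt) = 0.994018
Stock lattice S(k, j) with j the centered position index:
  k=0: S(0,+0) = 10.8700
  k=1: S(1,-1) = 8.7923; S(1,+0) = 10.8700; S(1,+1) = 13.4387
  k=2: S(2,-2) = 7.1117; S(2,-1) = 8.7923; S(2,+0) = 10.8700; S(2,+1) = 13.4387; S(2,+2) = 16.6144
Terminal payoffs V(N, j) = max(S_T - K, 0):
  V(2,-2) = 0.000000; V(2,-1) = 0.000000; V(2,+0) = 0.720000; V(2,+1) = 3.288702; V(2,+2) = 6.464416
Backward induction: V(k, j) = exp(-r*dt) * [p_u * V(k+1, j+1) + p_m * V(k+1, j) + p_d * V(k+1, j-1)]
  V(1,-1) = exp(-r*dt) * [p_u*0.720000 + p_m*0.000000 + p_d*0.000000] = 0.116752
  V(1,+0) = exp(-r*dt) * [p_u*3.288702 + p_m*0.720000 + p_d*0.000000] = 1.010409
  V(1,+1) = exp(-r*dt) * [p_u*6.464416 + p_m*3.288702 + p_d*0.720000] = 3.349404
  V(0,+0) = exp(-r*dt) * [p_u*3.349404 + p_m*1.010409 + p_d*0.116752] = 1.232453


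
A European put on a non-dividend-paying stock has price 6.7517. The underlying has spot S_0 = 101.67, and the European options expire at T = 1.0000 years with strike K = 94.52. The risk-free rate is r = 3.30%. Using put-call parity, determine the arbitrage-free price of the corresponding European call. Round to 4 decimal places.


Put-call parity: C - P = S_0 * exp(-qT) - K * exp(-rT).
S_0 * exp(-qT) = 101.6700 * 1.00000000 = 101.67000000
K * exp(-rT) = 94.5200 * 0.96753856 = 91.45174465
C = P + S*exp(-qT) - K*exp(-rT)
C = 6.7517 + 101.67000000 - 91.45174465 = 16.9700

Answer: Call price = 16.9700


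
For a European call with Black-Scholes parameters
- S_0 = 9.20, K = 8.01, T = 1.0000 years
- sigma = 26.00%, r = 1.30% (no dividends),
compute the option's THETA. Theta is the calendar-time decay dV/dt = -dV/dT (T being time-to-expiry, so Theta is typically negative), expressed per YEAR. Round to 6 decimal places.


d1 = 0.7127412422; d2 = 0.4527412422
phi(d1) = 0.3094562443; exp(-qT) = 1.0000000000; exp(-rT) = 0.9870841350
Theta = -S*exp(-qT)*phi(d1)*sigma/(2*sqrt(T)) - r*K*exp(-rT)*N(d2) + q*S*exp(-qT)*N(d1)
N(d1) = 0.7619970546; N(d2) = 0.6746324609; sqrt(T) = 1.0000000000
Term 1 = -9.2000 * 1.0000000000 * 0.3094562443 * 0.2600 / (2 * 1.0000000000) = -0.3701096682
Term 2 = -0.0130 * 8.0100 * 0.9870841350 * 0.6746324609 = -0.0693421454
Term 3 = 0 (no dividend yield, q = 0)
Theta = -0.3701096682 + (-0.0693421454) + (0.0000000000) = -0.439452

Answer: Theta = -0.439452


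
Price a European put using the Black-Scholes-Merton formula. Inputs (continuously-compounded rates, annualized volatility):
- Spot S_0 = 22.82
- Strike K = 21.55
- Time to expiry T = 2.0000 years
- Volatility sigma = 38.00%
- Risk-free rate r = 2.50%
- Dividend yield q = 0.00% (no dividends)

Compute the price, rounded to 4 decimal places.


d1 = (ln(S/K) + (r - q + 0.5*sigma^2) * T) / (sigma * sqrt(T)) = 0.46829361
d2 = d1 - sigma * sqrt(T) = -0.06910754
exp(-rT) = 0.95122942; exp(-qT) = 1.00000000
P = K * exp(-rT) * N(-d2) - S_0 * exp(-qT) * N(-d1)
N(-d1) = 0.31978732; N(-d2) = 0.52754799
P = 21.5500 * 0.95122942 * 0.52754799 - 22.8200 * 1.00000000 * 0.31978732 = 3.5167

Answer: Price = 3.5167


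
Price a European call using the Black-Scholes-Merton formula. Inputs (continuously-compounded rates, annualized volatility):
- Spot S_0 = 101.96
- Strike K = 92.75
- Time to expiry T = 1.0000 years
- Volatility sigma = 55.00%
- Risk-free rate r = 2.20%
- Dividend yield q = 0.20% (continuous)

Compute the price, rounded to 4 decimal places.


Answer: Price = 26.8065

Derivation:
d1 = (ln(S/K) + (r - q + 0.5*sigma^2) * T) / (sigma * sqrt(T)) = 0.48349614
d2 = d1 - sigma * sqrt(T) = -0.06650386
exp(-rT) = 0.97824024; exp(-qT) = 0.99800200
C = S_0 * exp(-qT) * N(d1) - K * exp(-rT) * N(d2)
N(d1) = 0.68562825; N(d2) = 0.47348834
C = 101.9600 * 0.99800200 * 0.68562825 - 92.7500 * 0.97824024 * 0.47348834 = 26.8065


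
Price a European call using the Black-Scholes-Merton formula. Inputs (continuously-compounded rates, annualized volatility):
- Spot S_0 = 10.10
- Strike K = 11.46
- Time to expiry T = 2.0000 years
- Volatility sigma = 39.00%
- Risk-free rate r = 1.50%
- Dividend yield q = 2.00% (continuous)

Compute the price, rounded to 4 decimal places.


d1 = (ln(S/K) + (r - q + 0.5*sigma^2) * T) / (sigma * sqrt(T)) = 0.02859742
d2 = d1 - sigma * sqrt(T) = -0.52294587
exp(-rT) = 0.97044553; exp(-qT) = 0.96078944
C = S_0 * exp(-qT) * N(d1) - K * exp(-rT) * N(d2)
N(d1) = 0.51140716; N(d2) = 0.30050596
C = 10.1000 * 0.96078944 * 0.51140716 - 11.4600 * 0.97044553 * 0.30050596 = 1.6207

Answer: Price = 1.6207


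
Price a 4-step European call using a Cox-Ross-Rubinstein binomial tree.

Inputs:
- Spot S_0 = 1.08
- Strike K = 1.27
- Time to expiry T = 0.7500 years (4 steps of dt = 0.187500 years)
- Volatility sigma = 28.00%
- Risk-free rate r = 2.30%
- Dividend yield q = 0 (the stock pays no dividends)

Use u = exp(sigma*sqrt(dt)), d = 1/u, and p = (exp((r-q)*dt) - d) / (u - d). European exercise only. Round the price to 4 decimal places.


Answer: Price = V(0,0) = 0.0517

Derivation:
dt = T/N = 0.187500
u = exp(sigma*sqrt(dt)) = 1.128900; d = 1/u = 0.885818
p = (exp((r-q)*dt) - d) / (u - d) = 0.487505
Discount per step: exp(-r*dt) = 0.995697
Stock lattice S(k, i) with i counting down-moves:
  k=0: S(0,0) = 1.0800
  k=1: S(1,0) = 1.2192; S(1,1) = 0.9567
  k=2: S(2,0) = 1.3764; S(2,1) = 1.0800; S(2,2) = 0.8474
  k=3: S(3,0) = 1.5538; S(3,1) = 1.2192; S(3,2) = 0.9567; S(3,3) = 0.7507
  k=4: S(4,0) = 1.7541; S(4,1) = 1.3764; S(4,2) = 1.0800; S(4,3) = 0.8474; S(4,4) = 0.6650
Terminal payoffs V(N, i) = max(S_T - K, 0):
  V(4,0) = 0.484064; V(4,1) = 0.106368; V(4,2) = 0.000000; V(4,3) = 0.000000; V(4,4) = 0.000000
Backward induction: V(k, i) = exp(-r*dt) * [p * V(k+1, i) + (1-p) * V(k+1, i+1)].
  V(3,0) = exp(-r*dt) * [p*0.484064 + (1-p)*0.106368] = 0.289247
  V(3,1) = exp(-r*dt) * [p*0.106368 + (1-p)*0.000000] = 0.051632
  V(3,2) = exp(-r*dt) * [p*0.000000 + (1-p)*0.000000] = 0.000000
  V(3,3) = exp(-r*dt) * [p*0.000000 + (1-p)*0.000000] = 0.000000
  V(2,0) = exp(-r*dt) * [p*0.289247 + (1-p)*0.051632] = 0.166750
  V(2,1) = exp(-r*dt) * [p*0.051632 + (1-p)*0.000000] = 0.025062
  V(2,2) = exp(-r*dt) * [p*0.000000 + (1-p)*0.000000] = 0.000000
  V(1,0) = exp(-r*dt) * [p*0.166750 + (1-p)*0.025062] = 0.093731
  V(1,1) = exp(-r*dt) * [p*0.025062 + (1-p)*0.000000] = 0.012166
  V(0,0) = exp(-r*dt) * [p*0.093731 + (1-p)*0.012166] = 0.051706


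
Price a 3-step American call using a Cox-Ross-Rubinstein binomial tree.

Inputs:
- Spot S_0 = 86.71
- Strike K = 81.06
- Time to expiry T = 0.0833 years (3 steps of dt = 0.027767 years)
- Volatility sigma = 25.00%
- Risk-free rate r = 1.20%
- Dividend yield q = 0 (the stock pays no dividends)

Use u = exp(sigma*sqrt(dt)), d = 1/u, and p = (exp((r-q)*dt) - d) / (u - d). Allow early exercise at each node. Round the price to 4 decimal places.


Answer: Price = V(0,0) = 6.3196

Derivation:
dt = T/N = 0.027767
u = exp(sigma*sqrt(dt)) = 1.042538; d = 1/u = 0.959197
p = (exp((r-q)*dt) - d) / (u - d) = 0.493586
Discount per step: exp(-r*dt) = 0.999667
Stock lattice S(k, i) with i counting down-moves:
  k=0: S(0,0) = 86.7100
  k=1: S(1,0) = 90.3985; S(1,1) = 83.1720
  k=2: S(2,0) = 94.2439; S(2,1) = 86.7100; S(2,2) = 79.7784
  k=3: S(3,0) = 98.2528; S(3,1) = 90.3985; S(3,2) = 83.1720; S(3,3) = 76.5232
Terminal payoffs V(N, i) = max(S_T - K, 0):
  V(3,0) = 17.192846; V(3,1) = 9.338489; V(3,2) = 2.112011; V(3,3) = 0.000000
Backward induction: V(k, i) = exp(-r*dt) * [p * V(k+1, i) + (1-p) * V(k+1, i+1)]; then take max(V_cont, immediate exercise) for American.
  V(2,0) = exp(-r*dt) * [p*17.192846 + (1-p)*9.338489] = 13.210884; exercise = 13.183879; V(2,0) = max -> 13.210884
  V(2,1) = exp(-r*dt) * [p*9.338489 + (1-p)*2.112011] = 5.677005; exercise = 5.650000; V(2,1) = max -> 5.677005
  V(2,2) = exp(-r*dt) * [p*2.112011 + (1-p)*0.000000] = 1.042111; exercise = 0.000000; V(2,2) = max -> 1.042111
  V(1,0) = exp(-r*dt) * [p*13.210884 + (1-p)*5.677005] = 9.392489; exercise = 9.338489; V(1,0) = max -> 9.392489
  V(1,1) = exp(-r*dt) * [p*5.677005 + (1-p)*1.042111] = 3.328719; exercise = 2.112011; V(1,1) = max -> 3.328719
  V(0,0) = exp(-r*dt) * [p*9.392489 + (1-p)*3.328719] = 6.319603; exercise = 5.650000; V(0,0) = max -> 6.319603
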